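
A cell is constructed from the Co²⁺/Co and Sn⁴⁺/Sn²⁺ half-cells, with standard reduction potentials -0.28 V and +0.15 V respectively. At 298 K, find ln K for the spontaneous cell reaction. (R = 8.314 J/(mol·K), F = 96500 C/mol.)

E°_cell = +0.15 − (-0.28) = 0.43 V, with n = 2 electrons transferred.
At equilibrium E = 0, so the Nernst equation gives ln K = nFE°/RT = (2)(96500)(0.43)/((8.314)(298)) = 33.50.

ln K = 33.5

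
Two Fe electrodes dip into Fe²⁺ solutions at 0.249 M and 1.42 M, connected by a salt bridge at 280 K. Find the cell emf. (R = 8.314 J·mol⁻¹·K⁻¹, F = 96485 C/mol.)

0.021 V

Both half-cells are Fe²⁺/Fe, so E°_cell = 0. The concentrated side is the cathode; the cell reaction moves Fe²⁺ from high to low concentration with n = 2.
Q = [Fe²⁺]_dilute/[Fe²⁺]_conc = 0.249/1.42 = 0.175.
E = 0 − (RT/nF) ln Q = −((8.314×280)/(2×96485))(-1.741) = 0.0210 V.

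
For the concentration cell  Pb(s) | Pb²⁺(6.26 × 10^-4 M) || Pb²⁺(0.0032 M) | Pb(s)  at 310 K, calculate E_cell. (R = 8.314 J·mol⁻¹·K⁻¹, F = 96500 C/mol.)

Both half-cells are Pb²⁺/Pb, so E°_cell = 0. The concentrated side is the cathode; the cell reaction moves Pb²⁺ from high to low concentration with n = 2.
Q = [Pb²⁺]_dilute/[Pb²⁺]_conc = 6.26 × 10^-4/0.0032 = 0.196.
E = 0 − (RT/nF) ln Q = −((8.314×310)/(2×96500))(-1.632) = 0.0218 V.

0.022 V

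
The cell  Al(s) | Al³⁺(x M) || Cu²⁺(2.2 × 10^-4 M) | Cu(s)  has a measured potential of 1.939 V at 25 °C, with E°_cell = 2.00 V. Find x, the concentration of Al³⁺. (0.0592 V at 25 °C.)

From the Nernst equation, log Q = n(E° − E)/0.0592 = 6(2.00 − 1.939)/0.0592 = 6.182, so Q = 1.52 × 10^6.
With Q = [Al³⁺]^2/[Cu²⁺]^3 and the known concentrations, [Al³⁺]^2 in the numerator gives [Al³⁺] = 0.004 M.

0.004 M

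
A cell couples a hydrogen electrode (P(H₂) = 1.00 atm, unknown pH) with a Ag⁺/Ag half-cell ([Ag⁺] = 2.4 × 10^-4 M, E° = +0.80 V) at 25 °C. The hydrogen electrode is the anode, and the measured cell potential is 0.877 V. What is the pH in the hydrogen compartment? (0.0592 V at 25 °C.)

E°_cell = 0.80 V and n = 2.
log Q = n(E° − E)/0.0592 = 2×(0.80 − 0.877)/0.0592 = -2.601.
With Q = [H⁺]^2 / ([Ag⁺]^2·P(H₂)), solving for [H⁺] gives log[H⁺] = -4.920, so pH = 4.92.

pH = 4.92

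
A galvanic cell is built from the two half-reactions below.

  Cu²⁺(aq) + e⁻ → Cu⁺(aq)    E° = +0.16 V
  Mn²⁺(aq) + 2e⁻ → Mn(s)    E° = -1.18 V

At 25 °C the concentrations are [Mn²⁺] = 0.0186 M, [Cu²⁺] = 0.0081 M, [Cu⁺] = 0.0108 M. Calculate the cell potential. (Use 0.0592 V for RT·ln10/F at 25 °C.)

1.38 V

The Cu²⁺/Cu⁺ couple has the higher reduction potential and acts as the cathode, so E°_cell = +0.16 − (-1.18) = 1.34 V.
Balancing electrons gives n = 2; the reaction quotient is Q = [Mn²⁺]·[Cu⁺]^2/[Cu²⁺]^2 = 0.0331.
At 25 °C, E = E° − (0.0592/n) log Q = 1.34 − (0.0592/2)(-1.481) = 1.340 + 0.044 = 1.384 V.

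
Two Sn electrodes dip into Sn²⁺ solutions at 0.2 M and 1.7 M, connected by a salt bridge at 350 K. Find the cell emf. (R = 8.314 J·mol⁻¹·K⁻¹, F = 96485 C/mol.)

Both half-cells are Sn²⁺/Sn, so E°_cell = 0. The concentrated side is the cathode; the cell reaction moves Sn²⁺ from high to low concentration with n = 2.
Q = [Sn²⁺]_dilute/[Sn²⁺]_conc = 0.2/1.7 = 0.118.
E = 0 − (RT/nF) ln Q = −((8.314×350)/(2×96485))(-2.140) = 0.0323 V.

0.032 V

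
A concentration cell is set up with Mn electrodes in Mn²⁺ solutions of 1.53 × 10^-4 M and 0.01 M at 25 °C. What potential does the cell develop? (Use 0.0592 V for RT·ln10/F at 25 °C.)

Both half-cells are Mn²⁺/Mn, so E°_cell = 0. The concentrated side is the cathode; the cell reaction moves Mn²⁺ from high to low concentration with n = 2.
Q = [Mn²⁺]_dilute/[Mn²⁺]_conc = 1.53 × 10^-4/0.01 = 0.0153.
E = 0 − (0.0592/2) log Q = −(0.0592/2)(-1.815) = 0.0537 V.

0.054 V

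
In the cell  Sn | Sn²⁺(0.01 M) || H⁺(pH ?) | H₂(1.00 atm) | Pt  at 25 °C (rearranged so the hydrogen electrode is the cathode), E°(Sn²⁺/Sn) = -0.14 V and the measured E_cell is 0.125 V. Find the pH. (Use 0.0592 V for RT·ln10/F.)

E°_cell = 0.14 V and n = 2.
log Q = n(E° − E)/0.0592 = 2×(0.14 − 0.125)/0.0592 = 0.507.
With Q = [Sn²⁺]·P(H₂) / [H⁺]^2, solving for [H⁺] gives log[H⁺] = -1.253, so pH = 1.25.

pH = 1.25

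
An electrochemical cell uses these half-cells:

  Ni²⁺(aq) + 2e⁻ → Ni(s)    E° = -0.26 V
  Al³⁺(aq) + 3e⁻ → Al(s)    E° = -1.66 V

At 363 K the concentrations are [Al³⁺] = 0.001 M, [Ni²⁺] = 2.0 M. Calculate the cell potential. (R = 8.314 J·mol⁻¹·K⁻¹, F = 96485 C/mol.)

1.48 V

The Ni²⁺/Ni couple has the higher reduction potential and acts as the cathode, so E°_cell = -0.26 − (-1.66) = 1.40 V.
Balancing electrons gives n = 6; the reaction quotient is Q = [Al³⁺]^2/[Ni²⁺]^3 = 1.25 × 10^-7.
E = E° − (RT/nF) ln Q = 1.40 − (8.314×363)/(6×96485) × (-15.895) = 1.400 + 0.083 = 1.483 V.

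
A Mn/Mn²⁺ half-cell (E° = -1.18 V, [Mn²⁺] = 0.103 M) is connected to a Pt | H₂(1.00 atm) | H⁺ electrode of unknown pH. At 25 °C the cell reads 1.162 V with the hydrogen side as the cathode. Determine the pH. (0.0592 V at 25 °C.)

pH = 0.80

E°_cell = 1.18 V and n = 2.
log Q = n(E° − E)/0.0592 = 2×(1.18 − 1.162)/0.0592 = 0.608.
With Q = [Mn²⁺]·P(H₂) / [H⁺]^2, solving for [H⁺] gives log[H⁺] = -0.798, so pH = 0.80.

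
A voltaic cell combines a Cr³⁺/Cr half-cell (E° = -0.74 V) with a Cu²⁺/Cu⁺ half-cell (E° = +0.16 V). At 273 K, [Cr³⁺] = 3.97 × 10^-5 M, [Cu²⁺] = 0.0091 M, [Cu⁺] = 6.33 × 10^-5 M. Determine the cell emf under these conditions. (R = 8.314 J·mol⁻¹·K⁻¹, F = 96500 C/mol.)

The Cu²⁺/Cu⁺ couple has the higher reduction potential and acts as the cathode, so E°_cell = +0.16 − (-0.74) = 0.90 V.
Balancing electrons gives n = 3; the reaction quotient is Q = [Cr³⁺]·[Cu⁺]^3/[Cu²⁺]^3 = 1.34 × 10^-11.
E = E° − (RT/nF) ln Q = 0.90 − (8.314×273)/(3×96500) × (-25.039) = 0.900 + 0.196 = 1.096 V.

1.10 V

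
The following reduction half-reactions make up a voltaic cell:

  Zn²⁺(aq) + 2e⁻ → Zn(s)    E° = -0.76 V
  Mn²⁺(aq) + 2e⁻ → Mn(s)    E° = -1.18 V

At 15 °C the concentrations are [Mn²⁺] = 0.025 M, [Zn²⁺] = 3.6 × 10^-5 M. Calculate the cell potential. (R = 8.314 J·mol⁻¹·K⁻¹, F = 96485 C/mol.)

The Zn²⁺/Zn couple has the higher reduction potential and acts as the cathode, so E°_cell = -0.76 − (-1.18) = 0.42 V.
Balancing electrons gives n = 2; the reaction quotient is Q = [Mn²⁺]/[Zn²⁺] = 694.
E = E° − (RT/nF) ln Q = 0.42 − (8.314×288)/(2×96485) × (6.543) = 0.420 − 0.081 = 0.339 V.

0.339 V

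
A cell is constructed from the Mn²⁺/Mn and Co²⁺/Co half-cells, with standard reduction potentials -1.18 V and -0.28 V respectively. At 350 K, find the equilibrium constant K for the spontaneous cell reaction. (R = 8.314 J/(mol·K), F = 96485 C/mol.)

8.3 × 10^25

E°_cell = -0.28 − (-1.18) = 0.90 V, with n = 2 electrons transferred.
At equilibrium E = 0, so the Nernst equation gives ln K = nFE°/RT = (2)(96485)(0.90)/((8.314)(350)) = 59.68.
K = e^59.68 = 8.3 × 10^25.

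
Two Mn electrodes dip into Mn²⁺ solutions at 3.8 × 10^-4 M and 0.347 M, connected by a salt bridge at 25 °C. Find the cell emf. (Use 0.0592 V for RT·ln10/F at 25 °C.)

Both half-cells are Mn²⁺/Mn, so E°_cell = 0. The concentrated side is the cathode; the cell reaction moves Mn²⁺ from high to low concentration with n = 2.
Q = [Mn²⁺]_dilute/[Mn²⁺]_conc = 3.8 × 10^-4/0.347 = 0.00110.
E = 0 − (0.0592/2) log Q = −(0.0592/2)(-2.961) = 0.0876 V.

0.088 V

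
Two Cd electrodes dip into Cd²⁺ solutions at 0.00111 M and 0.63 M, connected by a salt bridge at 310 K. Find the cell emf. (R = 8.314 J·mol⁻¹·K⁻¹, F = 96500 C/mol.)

0.085 V

Both half-cells are Cd²⁺/Cd, so E°_cell = 0. The concentrated side is the cathode; the cell reaction moves Cd²⁺ from high to low concentration with n = 2.
Q = [Cd²⁺]_dilute/[Cd²⁺]_conc = 0.00111/0.63 = 0.00176.
E = 0 − (RT/nF) ln Q = −((8.314×310)/(2×96500))(-6.341) = 0.0847 V.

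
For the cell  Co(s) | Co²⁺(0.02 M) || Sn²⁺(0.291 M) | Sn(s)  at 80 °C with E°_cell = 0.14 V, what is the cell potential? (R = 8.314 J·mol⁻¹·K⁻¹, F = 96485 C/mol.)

Balancing electrons gives n = 2; the reaction quotient is Q = [Co²⁺]/[Sn²⁺] = 0.0687.
E = E° − (RT/nF) ln Q = 0.14 − (8.314×353)/(2×96485) × (-2.678) = 0.140 + 0.041 = 0.181 V.

0.181 V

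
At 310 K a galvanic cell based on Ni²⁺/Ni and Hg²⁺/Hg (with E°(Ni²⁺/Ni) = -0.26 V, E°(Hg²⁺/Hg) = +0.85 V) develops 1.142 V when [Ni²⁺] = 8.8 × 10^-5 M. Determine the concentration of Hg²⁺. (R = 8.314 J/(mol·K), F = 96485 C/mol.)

9.7 × 10^-4 M

From the Nernst equation, ln Q = nF(E° − E)/RT = 2×96485×(1.11 − 1.142)/(8.314×310) = -2.396, so Q = 0.0911.
With Q = [Ni²⁺]/[Hg²⁺] and the known concentrations, [Hg²⁺] in the denominator gives [Hg²⁺] = 9.7 × 10^-4 M.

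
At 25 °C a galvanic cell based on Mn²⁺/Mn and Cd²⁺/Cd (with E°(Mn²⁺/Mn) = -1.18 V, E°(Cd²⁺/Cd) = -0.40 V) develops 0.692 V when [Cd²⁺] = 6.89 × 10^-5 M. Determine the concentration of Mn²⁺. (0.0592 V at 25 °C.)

From the Nernst equation, log Q = n(E° − E)/0.0592 = 2(0.78 − 0.692)/0.0592 = 2.973, so Q = 940.
With Q = [Mn²⁺]/[Cd²⁺] and the known concentrations, [Mn²⁺] in the numerator gives [Mn²⁺] = 0.065 M.

0.065 M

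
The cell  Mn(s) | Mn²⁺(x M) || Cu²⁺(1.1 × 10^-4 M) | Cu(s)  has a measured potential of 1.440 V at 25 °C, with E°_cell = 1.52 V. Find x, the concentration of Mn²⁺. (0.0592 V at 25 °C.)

0.055 M

From the Nernst equation, log Q = n(E° − E)/0.0592 = 2(1.52 − 1.440)/0.0592 = 2.703, so Q = 504.
With Q = [Mn²⁺]/[Cu²⁺] and the known concentrations, [Mn²⁺] in the numerator gives [Mn²⁺] = 0.055 M.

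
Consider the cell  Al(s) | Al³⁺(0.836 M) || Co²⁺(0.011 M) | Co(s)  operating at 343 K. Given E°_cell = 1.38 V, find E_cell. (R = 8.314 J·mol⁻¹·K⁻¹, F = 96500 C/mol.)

1.32 V

Balancing electrons gives n = 6; the reaction quotient is Q = [Al³⁺]^2/[Co²⁺]^3 = 5.25 × 10^5.
E = E° − (RT/nF) ln Q = 1.38 − (8.314×343)/(6×96500) × (13.171) = 1.380 − 0.065 = 1.315 V.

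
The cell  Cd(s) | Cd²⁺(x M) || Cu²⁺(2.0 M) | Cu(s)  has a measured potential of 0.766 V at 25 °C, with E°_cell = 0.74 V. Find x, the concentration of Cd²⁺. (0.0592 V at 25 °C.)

0.26 M

From the Nernst equation, log Q = n(E° − E)/0.0592 = 2(0.74 − 0.766)/0.0592 = -0.878, so Q = 0.132.
With Q = [Cd²⁺]/[Cu²⁺] and the known concentrations, [Cd²⁺] in the numerator gives [Cd²⁺] = 0.26 M.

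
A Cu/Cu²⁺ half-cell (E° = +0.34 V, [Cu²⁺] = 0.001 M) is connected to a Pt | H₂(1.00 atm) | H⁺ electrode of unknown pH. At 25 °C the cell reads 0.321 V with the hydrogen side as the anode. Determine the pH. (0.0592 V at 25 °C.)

pH = 1.18

E°_cell = 0.34 V and n = 2.
log Q = n(E° − E)/0.0592 = 2×(0.34 − 0.321)/0.0592 = 0.642.
With Q = [H⁺]^2 / ([Cu²⁺]·P(H₂)), solving for [H⁺] gives log[H⁺] = -1.179, so pH = 1.18.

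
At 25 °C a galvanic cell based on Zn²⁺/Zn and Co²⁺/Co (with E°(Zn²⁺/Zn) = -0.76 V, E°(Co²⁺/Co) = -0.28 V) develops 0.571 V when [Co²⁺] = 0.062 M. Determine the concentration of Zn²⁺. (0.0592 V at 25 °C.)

From the Nernst equation, log Q = n(E° − E)/0.0592 = 2(0.48 − 0.571)/0.0592 = -3.074, so Q = 8.43 × 10^-4.
With Q = [Zn²⁺]/[Co²⁺] and the known concentrations, [Zn²⁺] in the numerator gives [Zn²⁺] = 5.2 × 10^-5 M.

5.2 × 10^-5 M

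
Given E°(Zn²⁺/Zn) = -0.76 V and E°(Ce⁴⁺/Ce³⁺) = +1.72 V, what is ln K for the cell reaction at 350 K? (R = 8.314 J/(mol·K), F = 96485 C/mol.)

ln K = 164.5

E°_cell = +1.72 − (-0.76) = 2.48 V, with n = 2 electrons transferred.
At equilibrium E = 0, so the Nernst equation gives ln K = nFE°/RT = (2)(96485)(2.48)/((8.314)(350)) = 164.46.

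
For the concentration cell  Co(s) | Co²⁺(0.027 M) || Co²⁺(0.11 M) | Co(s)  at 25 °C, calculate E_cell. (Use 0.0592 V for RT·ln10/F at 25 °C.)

0.018 V

Both half-cells are Co²⁺/Co, so E°_cell = 0. The concentrated side is the cathode; the cell reaction moves Co²⁺ from high to low concentration with n = 2.
Q = [Co²⁺]_dilute/[Co²⁺]_conc = 0.027/0.11 = 0.245.
E = 0 − (0.0592/2) log Q = −(0.0592/2)(-0.610) = 0.0181 V.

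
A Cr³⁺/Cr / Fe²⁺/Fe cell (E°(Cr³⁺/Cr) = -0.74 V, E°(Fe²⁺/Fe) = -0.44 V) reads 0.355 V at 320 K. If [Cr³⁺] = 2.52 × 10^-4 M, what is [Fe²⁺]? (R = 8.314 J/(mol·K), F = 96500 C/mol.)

0.22 M

From the Nernst equation, ln Q = nF(E° − E)/RT = 6×96500×(0.30 − 0.355)/(8.314×320) = -11.970, so Q = 6.33 × 10^-6.
With Q = [Cr³⁺]^2/[Fe²⁺]^3 and the known concentrations, [Fe²⁺]^3 in the denominator gives [Fe²⁺] = 0.22 M.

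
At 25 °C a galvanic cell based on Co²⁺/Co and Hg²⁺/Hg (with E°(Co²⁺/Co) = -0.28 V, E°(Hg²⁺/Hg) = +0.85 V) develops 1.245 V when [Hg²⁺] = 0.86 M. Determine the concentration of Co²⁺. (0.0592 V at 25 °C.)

From the Nernst equation, log Q = n(E° − E)/0.0592 = 2(1.13 − 1.245)/0.0592 = -3.885, so Q = 1.3 × 10^-4.
With Q = [Co²⁺]/[Hg²⁺] and the known concentrations, [Co²⁺] in the numerator gives [Co²⁺] = 1.1 × 10^-4 M.

1.1 × 10^-4 M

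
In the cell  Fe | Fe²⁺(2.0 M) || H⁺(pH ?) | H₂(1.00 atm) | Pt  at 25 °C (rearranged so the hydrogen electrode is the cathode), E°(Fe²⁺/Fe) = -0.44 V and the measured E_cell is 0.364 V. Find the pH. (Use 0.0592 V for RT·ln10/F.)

pH = 1.13

E°_cell = 0.44 V and n = 2.
log Q = n(E° − E)/0.0592 = 2×(0.44 − 0.364)/0.0592 = 2.568.
With Q = [Fe²⁺]·P(H₂) / [H⁺]^2, solving for [H⁺] gives log[H⁺] = -1.133, so pH = 1.13.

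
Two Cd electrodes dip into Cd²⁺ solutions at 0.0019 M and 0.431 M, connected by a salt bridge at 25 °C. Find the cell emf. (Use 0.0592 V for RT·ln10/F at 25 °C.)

0.070 V

Both half-cells are Cd²⁺/Cd, so E°_cell = 0. The concentrated side is the cathode; the cell reaction moves Cd²⁺ from high to low concentration with n = 2.
Q = [Cd²⁺]_dilute/[Cd²⁺]_conc = 0.0019/0.431 = 0.00441.
E = 0 − (0.0592/2) log Q = −(0.0592/2)(-2.356) = 0.0697 V.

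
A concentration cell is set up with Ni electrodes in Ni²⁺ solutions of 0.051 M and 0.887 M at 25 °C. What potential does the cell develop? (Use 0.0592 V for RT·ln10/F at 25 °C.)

0.037 V

Both half-cells are Ni²⁺/Ni, so E°_cell = 0. The concentrated side is the cathode; the cell reaction moves Ni²⁺ from high to low concentration with n = 2.
Q = [Ni²⁺]_dilute/[Ni²⁺]_conc = 0.051/0.887 = 0.0575.
E = 0 − (0.0592/2) log Q = −(0.0592/2)(-1.240) = 0.0367 V.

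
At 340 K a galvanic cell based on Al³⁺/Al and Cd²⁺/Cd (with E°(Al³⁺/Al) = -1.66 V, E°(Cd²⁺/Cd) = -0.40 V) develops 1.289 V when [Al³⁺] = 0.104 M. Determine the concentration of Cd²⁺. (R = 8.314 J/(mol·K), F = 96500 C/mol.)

From the Nernst equation, ln Q = nF(E° − E)/RT = 6×96500×(1.26 − 1.289)/(8.314×340) = -5.940, so Q = 0.00263.
With Q = [Al³⁺]^2/[Cd²⁺]^3 and the known concentrations, [Cd²⁺]^3 in the denominator gives [Cd²⁺] = 1.6 M.

1.6 M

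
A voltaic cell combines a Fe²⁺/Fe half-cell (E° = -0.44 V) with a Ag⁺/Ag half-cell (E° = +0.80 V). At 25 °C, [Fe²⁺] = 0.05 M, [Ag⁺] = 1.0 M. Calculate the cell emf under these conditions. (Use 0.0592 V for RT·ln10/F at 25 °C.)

The Ag⁺/Ag couple has the higher reduction potential and acts as the cathode, so E°_cell = +0.80 − (-0.44) = 1.24 V.
Balancing electrons gives n = 2; the reaction quotient is Q = [Fe²⁺]/[Ag⁺]^2 = 0.0500.
At 25 °C, E = E° − (0.0592/n) log Q = 1.24 − (0.0592/2)(-1.301) = 1.240 + 0.039 = 1.279 V.

1.28 V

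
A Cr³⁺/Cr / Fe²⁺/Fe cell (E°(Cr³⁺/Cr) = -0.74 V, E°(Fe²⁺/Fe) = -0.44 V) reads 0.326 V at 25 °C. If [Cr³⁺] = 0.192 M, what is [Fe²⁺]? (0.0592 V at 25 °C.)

From the Nernst equation, log Q = n(E° − E)/0.0592 = 6(0.30 − 0.326)/0.0592 = -2.635, so Q = 0.00232.
With Q = [Cr³⁺]^2/[Fe²⁺]^3 and the known concentrations, [Fe²⁺]^3 in the denominator gives [Fe²⁺] = 2.5 M.

2.5 M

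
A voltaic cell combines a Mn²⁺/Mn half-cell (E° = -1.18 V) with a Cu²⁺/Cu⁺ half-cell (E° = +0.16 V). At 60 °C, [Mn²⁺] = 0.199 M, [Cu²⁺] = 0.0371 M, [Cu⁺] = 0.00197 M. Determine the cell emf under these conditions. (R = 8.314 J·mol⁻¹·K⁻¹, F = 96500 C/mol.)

1.45 V

The Cu²⁺/Cu⁺ couple has the higher reduction potential and acts as the cathode, so E°_cell = +0.16 − (-1.18) = 1.34 V.
Balancing electrons gives n = 2; the reaction quotient is Q = [Mn²⁺]·[Cu⁺]^2/[Cu²⁺]^2 = 5.61 × 10^-4.
E = E° − (RT/nF) ln Q = 1.34 − (8.314×333)/(2×96500) × (-7.486) = 1.340 + 0.107 = 1.447 V.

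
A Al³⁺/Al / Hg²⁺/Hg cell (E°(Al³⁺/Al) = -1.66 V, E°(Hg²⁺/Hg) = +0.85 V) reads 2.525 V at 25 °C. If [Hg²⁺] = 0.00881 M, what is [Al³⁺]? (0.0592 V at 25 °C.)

From the Nernst equation, log Q = n(E° − E)/0.0592 = 6(2.51 − 2.525)/0.0592 = -1.520, so Q = 0.0302.
With Q = [Al³⁺]^2/[Hg²⁺]^3 and the known concentrations, [Al³⁺]^2 in the numerator gives [Al³⁺] = 1.4 × 10^-4 M.

1.4 × 10^-4 M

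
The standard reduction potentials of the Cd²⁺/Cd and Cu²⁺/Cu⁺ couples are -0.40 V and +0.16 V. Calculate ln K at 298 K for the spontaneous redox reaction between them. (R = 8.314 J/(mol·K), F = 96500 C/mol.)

ln K = 43.6

E°_cell = +0.16 − (-0.40) = 0.56 V, with n = 2 electrons transferred.
At equilibrium E = 0, so the Nernst equation gives ln K = nFE°/RT = (2)(96500)(0.56)/((8.314)(298)) = 43.62.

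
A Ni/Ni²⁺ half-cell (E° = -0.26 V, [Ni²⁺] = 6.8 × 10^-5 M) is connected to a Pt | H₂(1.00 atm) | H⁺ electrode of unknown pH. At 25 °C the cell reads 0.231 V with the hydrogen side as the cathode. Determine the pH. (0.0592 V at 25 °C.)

E°_cell = 0.26 V and n = 2.
log Q = n(E° − E)/0.0592 = 2×(0.26 − 0.231)/0.0592 = 0.980.
With Q = [Ni²⁺]·P(H₂) / [H⁺]^2, solving for [H⁺] gives log[H⁺] = -2.574, so pH = 2.57.

pH = 2.57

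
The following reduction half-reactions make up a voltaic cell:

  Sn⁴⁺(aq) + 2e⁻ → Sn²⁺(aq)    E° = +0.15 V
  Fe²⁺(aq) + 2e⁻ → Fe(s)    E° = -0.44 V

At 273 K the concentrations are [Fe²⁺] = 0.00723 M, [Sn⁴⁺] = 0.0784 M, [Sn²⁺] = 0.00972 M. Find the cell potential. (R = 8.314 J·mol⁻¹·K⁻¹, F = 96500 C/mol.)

0.673 V

The Sn⁴⁺/Sn²⁺ couple has the higher reduction potential and acts as the cathode, so E°_cell = +0.15 − (-0.44) = 0.59 V.
Balancing electrons gives n = 2; the reaction quotient is Q = [Fe²⁺]·[Sn²⁺]/[Sn⁴⁺] = 8.96 × 10^-4.
E = E° − (RT/nF) ln Q = 0.59 − (8.314×273)/(2×96500) × (-7.017) = 0.590 + 0.083 = 0.673 V.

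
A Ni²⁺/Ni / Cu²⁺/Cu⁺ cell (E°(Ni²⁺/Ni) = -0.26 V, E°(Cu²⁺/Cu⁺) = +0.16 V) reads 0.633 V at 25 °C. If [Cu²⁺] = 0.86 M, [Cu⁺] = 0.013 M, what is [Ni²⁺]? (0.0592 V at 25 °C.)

2.8 × 10^-4 M

From the Nernst equation, log Q = n(E° − E)/0.0592 = 2(0.42 − 0.633)/0.0592 = -7.196, so Q = 6.37 × 10^-8.
With Q = [Ni²⁺]·[Cu⁺]^2/[Cu²⁺]^2 and the known concentrations, [Ni²⁺] in the numerator gives [Ni²⁺] = 2.8 × 10^-4 M.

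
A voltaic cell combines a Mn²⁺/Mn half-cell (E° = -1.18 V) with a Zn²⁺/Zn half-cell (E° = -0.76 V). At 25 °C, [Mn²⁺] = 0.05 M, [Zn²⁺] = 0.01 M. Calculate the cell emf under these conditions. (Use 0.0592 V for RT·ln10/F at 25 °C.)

0.399 V

The Zn²⁺/Zn couple has the higher reduction potential and acts as the cathode, so E°_cell = -0.76 − (-1.18) = 0.42 V.
Balancing electrons gives n = 2; the reaction quotient is Q = [Mn²⁺]/[Zn²⁺] = 5.00.
At 25 °C, E = E° − (0.0592/n) log Q = 0.42 − (0.0592/2)(0.699) = 0.420 − 0.021 = 0.399 V.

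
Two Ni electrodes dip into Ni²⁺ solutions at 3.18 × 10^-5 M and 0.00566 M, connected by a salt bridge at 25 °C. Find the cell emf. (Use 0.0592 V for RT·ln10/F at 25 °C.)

0.067 V

Both half-cells are Ni²⁺/Ni, so E°_cell = 0. The concentrated side is the cathode; the cell reaction moves Ni²⁺ from high to low concentration with n = 2.
Q = [Ni²⁺]_dilute/[Ni²⁺]_conc = 3.18 × 10^-5/0.00566 = 0.00562.
E = 0 − (0.0592/2) log Q = −(0.0592/2)(-2.250) = 0.0666 V.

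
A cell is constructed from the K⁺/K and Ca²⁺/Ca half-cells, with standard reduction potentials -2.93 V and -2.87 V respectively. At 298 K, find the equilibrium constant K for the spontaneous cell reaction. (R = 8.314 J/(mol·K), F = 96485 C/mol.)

110

E°_cell = -2.87 − (-2.93) = 0.06 V, with n = 2 electrons transferred.
At equilibrium E = 0, so the Nernst equation gives ln K = nFE°/RT = (2)(96485)(0.06)/((8.314)(298)) = 4.67.
K = e^4.67 = 110.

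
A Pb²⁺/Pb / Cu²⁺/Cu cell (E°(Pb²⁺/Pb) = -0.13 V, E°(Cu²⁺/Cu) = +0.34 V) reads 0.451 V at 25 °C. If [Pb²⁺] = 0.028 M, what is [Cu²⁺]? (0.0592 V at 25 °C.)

From the Nernst equation, log Q = n(E° − E)/0.0592 = 2(0.47 − 0.451)/0.0592 = 0.642, so Q = 4.38.
With Q = [Pb²⁺]/[Cu²⁺] and the known concentrations, [Cu²⁺] in the denominator gives [Cu²⁺] = 0.0064 M.

0.0064 M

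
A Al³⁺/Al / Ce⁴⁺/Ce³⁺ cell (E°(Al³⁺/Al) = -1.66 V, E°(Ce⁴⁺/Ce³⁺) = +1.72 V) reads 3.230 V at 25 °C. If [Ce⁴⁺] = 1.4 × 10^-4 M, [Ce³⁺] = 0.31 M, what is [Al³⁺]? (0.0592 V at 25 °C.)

From the Nernst equation, log Q = n(E° − E)/0.0592 = 3(3.38 − 3.230)/0.0592 = 7.601, so Q = 3.99 × 10^7.
With Q = [Al³⁺]·[Ce³⁺]^3/[Ce⁴⁺]^3 and the known concentrations, [Al³⁺] in the numerator gives [Al³⁺] = 0.0037 M.

0.0037 M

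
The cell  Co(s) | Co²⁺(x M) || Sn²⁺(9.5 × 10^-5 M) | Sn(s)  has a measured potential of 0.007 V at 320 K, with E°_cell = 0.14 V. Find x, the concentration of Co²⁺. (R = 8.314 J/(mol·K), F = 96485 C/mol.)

From the Nernst equation, ln Q = nF(E° − E)/RT = 2×96485×(0.14 − 0.007)/(8.314×320) = 9.647, so Q = 1.55 × 10^4.
With Q = [Co²⁺]/[Sn²⁺] and the known concentrations, [Co²⁺] in the numerator gives [Co²⁺] = 1.5 M.

1.5 M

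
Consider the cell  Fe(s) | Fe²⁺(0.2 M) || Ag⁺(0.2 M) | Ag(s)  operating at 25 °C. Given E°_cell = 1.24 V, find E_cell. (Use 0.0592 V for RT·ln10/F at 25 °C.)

1.22 V

Balancing electrons gives n = 2; the reaction quotient is Q = [Fe²⁺]/[Ag⁺]^2 = 5.00.
At 25 °C, E = E° − (0.0592/n) log Q = 1.24 − (0.0592/2)(0.699) = 1.240 − 0.021 = 1.219 V.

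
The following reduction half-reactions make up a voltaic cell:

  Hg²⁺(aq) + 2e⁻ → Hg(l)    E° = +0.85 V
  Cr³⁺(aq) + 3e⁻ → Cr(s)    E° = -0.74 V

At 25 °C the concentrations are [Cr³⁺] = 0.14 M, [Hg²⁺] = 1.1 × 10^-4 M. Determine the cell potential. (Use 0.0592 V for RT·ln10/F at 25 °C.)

1.49 V

The Hg²⁺/Hg couple has the higher reduction potential and acts as the cathode, so E°_cell = +0.85 − (-0.74) = 1.59 V.
Balancing electrons gives n = 6; the reaction quotient is Q = [Cr³⁺]^2/[Hg²⁺]^3 = 1.47 × 10^10.
At 25 °C, E = E° − (0.0592/n) log Q = 1.59 − (0.0592/6)(10.168) = 1.590 − 0.100 = 1.490 V.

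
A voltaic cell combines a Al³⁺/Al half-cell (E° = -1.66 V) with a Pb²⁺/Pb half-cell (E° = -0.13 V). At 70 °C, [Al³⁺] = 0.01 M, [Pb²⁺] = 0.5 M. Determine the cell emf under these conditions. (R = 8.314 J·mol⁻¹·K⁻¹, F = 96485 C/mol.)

The Pb²⁺/Pb couple has the higher reduction potential and acts as the cathode, so E°_cell = -0.13 − (-1.66) = 1.53 V.
Balancing electrons gives n = 6; the reaction quotient is Q = [Al³⁺]^2/[Pb²⁺]^3 = 8 × 10^-4.
E = E° − (RT/nF) ln Q = 1.53 − (8.314×343)/(6×96485) × (-7.131) = 1.530 + 0.035 = 1.565 V.

1.57 V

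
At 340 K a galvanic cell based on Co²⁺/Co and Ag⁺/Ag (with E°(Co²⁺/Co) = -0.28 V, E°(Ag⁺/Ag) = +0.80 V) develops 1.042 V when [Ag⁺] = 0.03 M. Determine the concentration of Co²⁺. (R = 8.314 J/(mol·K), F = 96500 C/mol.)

From the Nernst equation, ln Q = nF(E° − E)/RT = 2×96500×(1.08 − 1.042)/(8.314×340) = 2.594, so Q = 13.4.
With Q = [Co²⁺]/[Ag⁺]^2 and the known concentrations, [Co²⁺] in the numerator gives [Co²⁺] = 0.012 M.

0.012 M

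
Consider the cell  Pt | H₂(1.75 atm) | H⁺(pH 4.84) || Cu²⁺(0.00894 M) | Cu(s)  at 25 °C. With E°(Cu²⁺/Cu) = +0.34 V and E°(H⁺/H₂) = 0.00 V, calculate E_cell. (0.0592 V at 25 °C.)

0.57 V

The Cu²⁺/Cu couple is the cathode, so E°_cell = 0.34 V; n = 2.
[H⁺] = 10^(−4.84) = 1.4 × 10^-5 M, and Q = [H⁺]^2 / ([Cu²⁺]·P(H₂)) = 1.34 × 10^-8.
E = E° − (0.0592/2) log Q = 0.34 − (0.0592/2)(-7.874) = 0.573 V.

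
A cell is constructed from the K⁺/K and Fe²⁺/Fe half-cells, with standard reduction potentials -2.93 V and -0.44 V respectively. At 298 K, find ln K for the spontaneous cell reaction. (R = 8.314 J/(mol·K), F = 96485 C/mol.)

E°_cell = -0.44 − (-2.93) = 2.49 V, with n = 2 electrons transferred.
At equilibrium E = 0, so the Nernst equation gives ln K = nFE°/RT = (2)(96485)(2.49)/((8.314)(298)) = 193.94.

ln K = 193.9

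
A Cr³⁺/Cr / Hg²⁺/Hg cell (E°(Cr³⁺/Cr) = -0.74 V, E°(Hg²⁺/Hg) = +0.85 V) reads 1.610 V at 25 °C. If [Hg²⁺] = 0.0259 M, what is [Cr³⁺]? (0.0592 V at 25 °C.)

From the Nernst equation, log Q = n(E° − E)/0.0592 = 6(1.59 − 1.610)/0.0592 = -2.027, so Q = 0.00940.
With Q = [Cr³⁺]^2/[Hg²⁺]^3 and the known concentrations, [Cr³⁺]^2 in the numerator gives [Cr³⁺] = 4 × 10^-4 M.

4 × 10^-4 M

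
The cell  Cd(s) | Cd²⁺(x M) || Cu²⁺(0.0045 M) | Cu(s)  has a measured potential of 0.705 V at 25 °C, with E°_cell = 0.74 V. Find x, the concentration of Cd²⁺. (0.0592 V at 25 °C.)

0.068 M

From the Nernst equation, log Q = n(E° − E)/0.0592 = 2(0.74 − 0.705)/0.0592 = 1.182, so Q = 15.2.
With Q = [Cd²⁺]/[Cu²⁺] and the known concentrations, [Cd²⁺] in the numerator gives [Cd²⁺] = 0.068 M.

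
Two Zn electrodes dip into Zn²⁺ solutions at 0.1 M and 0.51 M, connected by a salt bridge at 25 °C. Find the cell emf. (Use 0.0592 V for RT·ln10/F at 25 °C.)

Both half-cells are Zn²⁺/Zn, so E°_cell = 0. The concentrated side is the cathode; the cell reaction moves Zn²⁺ from high to low concentration with n = 2.
Q = [Zn²⁺]_dilute/[Zn²⁺]_conc = 0.1/0.51 = 0.196.
E = 0 − (0.0592/2) log Q = −(0.0592/2)(-0.708) = 0.0210 V.

0.021 V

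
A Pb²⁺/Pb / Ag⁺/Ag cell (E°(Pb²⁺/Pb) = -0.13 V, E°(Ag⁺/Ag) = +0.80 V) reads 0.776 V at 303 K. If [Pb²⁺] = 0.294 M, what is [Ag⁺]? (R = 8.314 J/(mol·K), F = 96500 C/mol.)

0.0015 M

From the Nernst equation, ln Q = nF(E° − E)/RT = 2×96500×(0.93 − 0.776)/(8.314×303) = 11.798, so Q = 1.33 × 10^5.
With Q = [Pb²⁺]/[Ag⁺]^2 and the known concentrations, [Ag⁺]^2 in the denominator gives [Ag⁺] = 0.0015 M.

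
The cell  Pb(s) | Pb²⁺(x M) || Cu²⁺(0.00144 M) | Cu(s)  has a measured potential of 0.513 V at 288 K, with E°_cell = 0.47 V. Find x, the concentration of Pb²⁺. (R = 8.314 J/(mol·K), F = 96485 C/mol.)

4.5 × 10^-5 M

From the Nernst equation, ln Q = nF(E° − E)/RT = 2×96485×(0.47 − 0.513)/(8.314×288) = -3.465, so Q = 0.0313.
With Q = [Pb²⁺]/[Cu²⁺] and the known concentrations, [Pb²⁺] in the numerator gives [Pb²⁺] = 4.5 × 10^-5 M.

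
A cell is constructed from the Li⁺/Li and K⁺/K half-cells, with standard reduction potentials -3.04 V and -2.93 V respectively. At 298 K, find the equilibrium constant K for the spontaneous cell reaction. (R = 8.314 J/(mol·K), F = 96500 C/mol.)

E°_cell = -2.93 − (-3.04) = 0.11 V, with n = 1 electron transferred.
At equilibrium E = 0, so the Nernst equation gives ln K = nFE°/RT = (1)(96500)(0.11)/((8.314)(298)) = 4.28.
K = e^4.28 = 73.

73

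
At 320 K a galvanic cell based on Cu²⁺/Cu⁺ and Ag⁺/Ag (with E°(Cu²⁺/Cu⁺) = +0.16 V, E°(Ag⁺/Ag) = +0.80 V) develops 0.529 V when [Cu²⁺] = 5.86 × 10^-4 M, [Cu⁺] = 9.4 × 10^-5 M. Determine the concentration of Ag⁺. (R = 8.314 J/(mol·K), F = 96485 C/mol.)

From the Nernst equation, ln Q = nF(E° − E)/RT = 1×96485×(0.64 − 0.529)/(8.314×320) = 4.026, so Q = 56.0.
With Q = [Cu²⁺]/([Cu⁺]·[Ag⁺]) and the known concentrations, [Ag⁺] in the denominator gives [Ag⁺] = 0.11 M.

0.11 M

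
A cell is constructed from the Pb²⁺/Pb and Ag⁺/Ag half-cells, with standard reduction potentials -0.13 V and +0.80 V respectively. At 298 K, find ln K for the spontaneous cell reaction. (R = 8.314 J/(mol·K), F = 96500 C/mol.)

ln K = 72.4

E°_cell = +0.80 − (-0.13) = 0.93 V, with n = 2 electrons transferred.
At equilibrium E = 0, so the Nernst equation gives ln K = nFE°/RT = (2)(96500)(0.93)/((8.314)(298)) = 72.45.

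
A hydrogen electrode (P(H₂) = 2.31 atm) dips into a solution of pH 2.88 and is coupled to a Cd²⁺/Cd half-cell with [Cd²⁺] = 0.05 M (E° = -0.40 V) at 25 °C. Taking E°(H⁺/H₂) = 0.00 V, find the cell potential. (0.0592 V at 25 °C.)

The hydrogen couple is the cathode, so E°_cell = 0.40 V; n = 2.
[H⁺] = 10^(−2.88) = 0.0013 M, and Q = [Cd²⁺]·P(H₂) / [H⁺]^2 = 6.65 × 10^4.
E = E° − (0.0592/2) log Q = 0.40 − (0.0592/2)(4.823) = 0.257 V.

0.26 V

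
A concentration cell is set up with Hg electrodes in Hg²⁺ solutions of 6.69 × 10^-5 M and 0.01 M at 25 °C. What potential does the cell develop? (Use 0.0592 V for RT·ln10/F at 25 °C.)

Both half-cells are Hg²⁺/Hg, so E°_cell = 0. The concentrated side is the cathode; the cell reaction moves Hg²⁺ from high to low concentration with n = 2.
Q = [Hg²⁺]_dilute/[Hg²⁺]_conc = 6.69 × 10^-5/0.01 = 0.00669.
E = 0 − (0.0592/2) log Q = −(0.0592/2)(-2.175) = 0.0644 V.

0.064 V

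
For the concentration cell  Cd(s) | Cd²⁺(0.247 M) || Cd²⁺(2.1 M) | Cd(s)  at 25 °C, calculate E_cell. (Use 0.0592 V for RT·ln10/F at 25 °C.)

0.028 V

Both half-cells are Cd²⁺/Cd, so E°_cell = 0. The concentrated side is the cathode; the cell reaction moves Cd²⁺ from high to low concentration with n = 2.
Q = [Cd²⁺]_dilute/[Cd²⁺]_conc = 0.247/2.1 = 0.118.
E = 0 − (0.0592/2) log Q = −(0.0592/2)(-0.930) = 0.0275 V.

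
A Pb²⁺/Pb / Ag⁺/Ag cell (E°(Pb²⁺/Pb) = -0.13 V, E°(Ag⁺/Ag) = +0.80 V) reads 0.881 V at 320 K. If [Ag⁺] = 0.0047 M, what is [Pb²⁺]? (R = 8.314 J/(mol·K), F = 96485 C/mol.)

7.7 × 10^-4 M

From the Nernst equation, ln Q = nF(E° − E)/RT = 2×96485×(0.93 − 0.881)/(8.314×320) = 3.554, so Q = 35.0.
With Q = [Pb²⁺]/[Ag⁺]^2 and the known concentrations, [Pb²⁺] in the numerator gives [Pb²⁺] = 7.7 × 10^-4 M.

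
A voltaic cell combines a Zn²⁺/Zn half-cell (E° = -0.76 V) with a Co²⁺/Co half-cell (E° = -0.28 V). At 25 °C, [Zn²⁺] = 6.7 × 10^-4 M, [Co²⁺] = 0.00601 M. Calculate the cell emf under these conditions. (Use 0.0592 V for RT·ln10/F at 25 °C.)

0.508 V

The Co²⁺/Co couple has the higher reduction potential and acts as the cathode, so E°_cell = -0.28 − (-0.76) = 0.48 V.
Balancing electrons gives n = 2; the reaction quotient is Q = [Zn²⁺]/[Co²⁺] = 0.111.
At 25 °C, E = E° − (0.0592/n) log Q = 0.48 − (0.0592/2)(-0.953) = 0.480 + 0.028 = 0.508 V.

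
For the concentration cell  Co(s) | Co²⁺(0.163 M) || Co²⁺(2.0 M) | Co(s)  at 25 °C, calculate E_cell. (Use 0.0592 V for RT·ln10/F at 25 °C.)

Both half-cells are Co²⁺/Co, so E°_cell = 0. The concentrated side is the cathode; the cell reaction moves Co²⁺ from high to low concentration with n = 2.
Q = [Co²⁺]_dilute/[Co²⁺]_conc = 0.163/2.0 = 0.0815.
E = 0 − (0.0592/2) log Q = −(0.0592/2)(-1.089) = 0.0322 V.

0.032 V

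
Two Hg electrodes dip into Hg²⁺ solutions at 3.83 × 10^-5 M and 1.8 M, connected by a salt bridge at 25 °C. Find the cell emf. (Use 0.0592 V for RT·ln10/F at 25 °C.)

0.14 V

Both half-cells are Hg²⁺/Hg, so E°_cell = 0. The concentrated side is the cathode; the cell reaction moves Hg²⁺ from high to low concentration with n = 2.
Q = [Hg²⁺]_dilute/[Hg²⁺]_conc = 3.83 × 10^-5/1.8 = 2.13 × 10^-5.
E = 0 − (0.0592/2) log Q = −(0.0592/2)(-4.672) = 0.1383 V.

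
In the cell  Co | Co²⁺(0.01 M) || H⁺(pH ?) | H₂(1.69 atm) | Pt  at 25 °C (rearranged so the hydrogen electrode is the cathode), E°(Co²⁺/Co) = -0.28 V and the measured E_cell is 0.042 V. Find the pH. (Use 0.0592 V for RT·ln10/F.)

E°_cell = 0.28 V and n = 2.
log Q = n(E° − E)/0.0592 = 2×(0.28 − 0.042)/0.0592 = 8.041.
With Q = [Co²⁺]·P(H₂) / [H⁺]^2, solving for [H⁺] gives log[H⁺] = -4.906, so pH = 4.91.

pH = 4.91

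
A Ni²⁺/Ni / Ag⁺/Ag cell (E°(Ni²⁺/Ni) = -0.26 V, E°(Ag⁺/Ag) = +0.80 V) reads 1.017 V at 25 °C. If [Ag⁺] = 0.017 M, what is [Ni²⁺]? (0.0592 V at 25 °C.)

From the Nernst equation, log Q = n(E° − E)/0.0592 = 2(1.06 − 1.017)/0.0592 = 1.453, so Q = 28.4.
With Q = [Ni²⁺]/[Ag⁺]^2 and the known concentrations, [Ni²⁺] in the numerator gives [Ni²⁺] = 0.0082 M.

0.0082 M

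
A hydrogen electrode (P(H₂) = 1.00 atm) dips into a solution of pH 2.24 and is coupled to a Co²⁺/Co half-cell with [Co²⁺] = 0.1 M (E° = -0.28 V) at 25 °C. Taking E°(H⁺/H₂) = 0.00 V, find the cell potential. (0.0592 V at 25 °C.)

0.18 V

The hydrogen couple is the cathode, so E°_cell = 0.28 V; n = 2.
[H⁺] = 10^(−2.24) = 0.0058 M, and Q = [Co²⁺]·P(H₂) / [H⁺]^2 = 3020.
E = E° − (0.0592/2) log Q = 0.28 − (0.0592/2)(3.480) = 0.177 V.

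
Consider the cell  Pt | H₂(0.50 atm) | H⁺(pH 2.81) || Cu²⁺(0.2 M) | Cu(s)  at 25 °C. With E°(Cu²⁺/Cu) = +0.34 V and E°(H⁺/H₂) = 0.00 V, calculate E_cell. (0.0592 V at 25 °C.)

The Cu²⁺/Cu couple is the cathode, so E°_cell = 0.34 V; n = 2.
[H⁺] = 10^(−2.81) = 0.0015 M, and Q = [H⁺]^2 / ([Cu²⁺]·P(H₂)) = 2.4 × 10^-5.
E = E° − (0.0592/2) log Q = 0.34 − (0.0592/2)(-4.620) = 0.477 V.

0.48 V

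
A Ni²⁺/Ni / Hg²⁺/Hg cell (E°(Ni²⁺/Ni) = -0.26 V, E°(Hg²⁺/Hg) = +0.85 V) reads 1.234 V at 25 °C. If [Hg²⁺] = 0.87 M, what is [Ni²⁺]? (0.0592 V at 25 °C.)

From the Nernst equation, log Q = n(E° − E)/0.0592 = 2(1.11 − 1.234)/0.0592 = -4.189, so Q = 6.47 × 10^-5.
With Q = [Ni²⁺]/[Hg²⁺] and the known concentrations, [Ni²⁺] in the numerator gives [Ni²⁺] = 5.6 × 10^-5 M.

5.6 × 10^-5 M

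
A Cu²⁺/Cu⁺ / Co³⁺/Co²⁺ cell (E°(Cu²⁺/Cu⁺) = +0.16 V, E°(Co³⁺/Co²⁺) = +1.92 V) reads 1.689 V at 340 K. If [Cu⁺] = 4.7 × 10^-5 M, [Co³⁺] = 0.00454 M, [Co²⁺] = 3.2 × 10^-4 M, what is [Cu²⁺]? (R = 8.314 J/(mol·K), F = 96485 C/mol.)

0.0075 M

From the Nernst equation, ln Q = nF(E° − E)/RT = 1×96485×(1.76 − 1.689)/(8.314×340) = 2.423, so Q = 11.3.
With Q = [Cu²⁺]·[Co²⁺]/([Cu⁺]·[Co³⁺]) and the known concentrations, [Cu²⁺] in the numerator gives [Cu²⁺] = 0.0075 M.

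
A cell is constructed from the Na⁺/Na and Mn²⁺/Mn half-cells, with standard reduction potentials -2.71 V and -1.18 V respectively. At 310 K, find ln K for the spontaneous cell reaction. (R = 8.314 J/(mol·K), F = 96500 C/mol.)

ln K = 114.6

E°_cell = -1.18 − (-2.71) = 1.53 V, with n = 2 electrons transferred.
At equilibrium E = 0, so the Nernst equation gives ln K = nFE°/RT = (2)(96500)(1.53)/((8.314)(310)) = 114.57.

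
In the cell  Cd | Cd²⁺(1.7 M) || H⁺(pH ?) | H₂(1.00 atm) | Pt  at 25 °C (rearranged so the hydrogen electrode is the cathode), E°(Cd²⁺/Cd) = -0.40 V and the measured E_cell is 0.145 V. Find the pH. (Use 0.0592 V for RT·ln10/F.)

pH = 4.19

E°_cell = 0.40 V and n = 2.
log Q = n(E° − E)/0.0592 = 2×(0.40 − 0.145)/0.0592 = 8.615.
With Q = [Cd²⁺]·P(H₂) / [H⁺]^2, solving for [H⁺] gives log[H⁺] = -4.192, so pH = 4.19.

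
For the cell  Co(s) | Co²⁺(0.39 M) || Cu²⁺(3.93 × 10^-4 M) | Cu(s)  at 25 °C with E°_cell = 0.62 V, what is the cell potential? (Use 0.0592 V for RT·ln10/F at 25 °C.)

0.531 V

Balancing electrons gives n = 2; the reaction quotient is Q = [Co²⁺]/[Cu²⁺] = 992.
At 25 °C, E = E° − (0.0592/n) log Q = 0.62 − (0.0592/2)(2.997) = 0.620 − 0.089 = 0.531 V.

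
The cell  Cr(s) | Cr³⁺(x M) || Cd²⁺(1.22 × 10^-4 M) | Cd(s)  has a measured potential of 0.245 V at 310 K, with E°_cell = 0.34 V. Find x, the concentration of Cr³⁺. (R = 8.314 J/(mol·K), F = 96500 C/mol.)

From the Nernst equation, ln Q = nF(E° − E)/RT = 6×96500×(0.34 − 0.245)/(8.314×310) = 21.342, so Q = 1.86 × 10^9.
With Q = [Cr³⁺]^2/[Cd²⁺]^3 and the known concentrations, [Cr³⁺]^2 in the numerator gives [Cr³⁺] = 0.058 M.

0.058 M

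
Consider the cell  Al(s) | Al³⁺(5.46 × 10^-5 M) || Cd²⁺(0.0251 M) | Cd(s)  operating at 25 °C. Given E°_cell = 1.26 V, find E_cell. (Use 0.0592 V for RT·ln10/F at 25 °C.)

1.30 V

Balancing electrons gives n = 6; the reaction quotient is Q = [Al³⁺]^2/[Cd²⁺]^3 = 1.89 × 10^-4.
At 25 °C, E = E° − (0.0592/n) log Q = 1.26 − (0.0592/6)(-3.725) = 1.260 + 0.037 = 1.297 V.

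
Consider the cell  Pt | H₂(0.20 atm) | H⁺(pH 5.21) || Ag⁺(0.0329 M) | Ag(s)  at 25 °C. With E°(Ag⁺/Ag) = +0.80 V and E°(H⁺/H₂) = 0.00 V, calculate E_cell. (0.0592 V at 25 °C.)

1.00 V

The Ag⁺/Ag couple is the cathode, so E°_cell = 0.80 V; n = 2.
[H⁺] = 10^(−5.21) = 6.2 × 10^-6 M, and Q = [H⁺]^2 / ([Ag⁺]^2·P(H₂)) = 1.76 × 10^-7.
E = E° − (0.0592/2) log Q = 0.80 − (0.0592/2)(-6.755) = 1.000 V.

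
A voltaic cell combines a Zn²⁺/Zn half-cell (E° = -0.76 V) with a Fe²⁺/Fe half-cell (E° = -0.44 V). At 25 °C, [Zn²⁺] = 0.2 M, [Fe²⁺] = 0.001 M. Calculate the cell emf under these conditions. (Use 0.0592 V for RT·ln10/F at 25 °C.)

0.252 V

The Fe²⁺/Fe couple has the higher reduction potential and acts as the cathode, so E°_cell = -0.44 − (-0.76) = 0.32 V.
Balancing electrons gives n = 2; the reaction quotient is Q = [Zn²⁺]/[Fe²⁺] = 200.
At 25 °C, E = E° − (0.0592/n) log Q = 0.32 − (0.0592/2)(2.301) = 0.320 − 0.068 = 0.252 V.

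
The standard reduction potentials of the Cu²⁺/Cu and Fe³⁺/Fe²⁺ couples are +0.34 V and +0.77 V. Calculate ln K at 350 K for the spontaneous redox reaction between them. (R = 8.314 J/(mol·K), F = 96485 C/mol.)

E°_cell = +0.77 − (+0.34) = 0.43 V, with n = 2 electrons transferred.
At equilibrium E = 0, so the Nernst equation gives ln K = nFE°/RT = (2)(96485)(0.43)/((8.314)(350)) = 28.52.

ln K = 28.5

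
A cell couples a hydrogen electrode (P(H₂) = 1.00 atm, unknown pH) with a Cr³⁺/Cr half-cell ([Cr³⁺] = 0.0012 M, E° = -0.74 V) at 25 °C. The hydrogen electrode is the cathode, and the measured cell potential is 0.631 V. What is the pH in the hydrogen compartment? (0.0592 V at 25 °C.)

pH = 2.81

E°_cell = 0.74 V and n = 6.
log Q = n(E° − E)/0.0592 = 6×(0.74 − 0.631)/0.0592 = 11.047.
With Q = [Cr³⁺]^2·P(H₂)^3 / [H⁺]^6, solving for [H⁺] gives log[H⁺] = -2.815, so pH = 2.81.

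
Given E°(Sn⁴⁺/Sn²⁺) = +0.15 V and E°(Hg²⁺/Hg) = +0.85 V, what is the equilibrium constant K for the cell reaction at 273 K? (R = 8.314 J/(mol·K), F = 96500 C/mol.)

7.1 × 10^25

E°_cell = +0.85 − (+0.15) = 0.70 V, with n = 2 electrons transferred.
At equilibrium E = 0, so the Nernst equation gives ln K = nFE°/RT = (2)(96500)(0.70)/((8.314)(273)) = 59.52.
K = e^59.52 = 7.1 × 10^25.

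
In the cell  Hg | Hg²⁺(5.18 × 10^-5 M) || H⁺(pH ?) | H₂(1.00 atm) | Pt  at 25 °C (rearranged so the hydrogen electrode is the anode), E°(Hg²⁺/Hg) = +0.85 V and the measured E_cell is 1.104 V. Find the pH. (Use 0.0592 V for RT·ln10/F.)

pH = 6.43

E°_cell = 0.85 V and n = 2.
log Q = n(E° − E)/0.0592 = 2×(0.85 − 1.104)/0.0592 = -8.581.
With Q = [H⁺]^2 / ([Hg²⁺]·P(H₂)), solving for [H⁺] gives log[H⁺] = -6.433, so pH = 6.43.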